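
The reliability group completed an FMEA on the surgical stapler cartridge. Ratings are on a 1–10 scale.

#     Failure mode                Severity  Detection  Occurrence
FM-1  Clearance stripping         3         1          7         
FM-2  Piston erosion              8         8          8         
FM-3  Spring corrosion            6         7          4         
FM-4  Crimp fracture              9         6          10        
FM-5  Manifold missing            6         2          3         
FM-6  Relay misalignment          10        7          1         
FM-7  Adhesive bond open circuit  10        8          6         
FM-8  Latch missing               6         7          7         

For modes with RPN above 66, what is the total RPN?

RPN = Severity × Occurrence × Detection:
  FM-1: 3 × 7 × 1 = 21
  FM-2: 8 × 8 × 8 = 512
  FM-3: 6 × 4 × 7 = 168
  FM-4: 9 × 10 × 6 = 540
  FM-5: 6 × 3 × 2 = 36
  FM-6: 10 × 1 × 7 = 70
  FM-7: 10 × 6 × 8 = 480
  FM-8: 6 × 7 × 7 = 294
RPN > 66: FM-2 (512), FM-3 (168), FM-4 (540), FM-6 (70), FM-7 (480), FM-8 (294).
Sum: 512 + 168 + 540 + 70 + 480 + 294 = 2064.

2064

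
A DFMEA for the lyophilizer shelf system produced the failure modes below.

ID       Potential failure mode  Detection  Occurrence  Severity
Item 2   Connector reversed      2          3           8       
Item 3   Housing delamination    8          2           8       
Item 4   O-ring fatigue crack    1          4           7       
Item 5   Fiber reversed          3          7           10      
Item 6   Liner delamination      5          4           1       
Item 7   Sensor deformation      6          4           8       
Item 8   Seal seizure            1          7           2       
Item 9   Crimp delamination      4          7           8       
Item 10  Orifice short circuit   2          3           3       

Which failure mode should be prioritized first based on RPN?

Item 9

RPN = Severity × Occurrence × Detection:
  Item 2: 8 × 3 × 2 = 48
  Item 3: 8 × 2 × 8 = 128
  Item 4: 7 × 4 × 1 = 28
  Item 5: 10 × 7 × 3 = 210
  Item 6: 1 × 4 × 5 = 20
  Item 7: 8 × 4 × 6 = 192
  Item 8: 2 × 7 × 1 = 14
  Item 9: 8 × 7 × 4 = 224
  Item 10: 3 × 3 × 2 = 18
Highest RPN is 224 → Item 9.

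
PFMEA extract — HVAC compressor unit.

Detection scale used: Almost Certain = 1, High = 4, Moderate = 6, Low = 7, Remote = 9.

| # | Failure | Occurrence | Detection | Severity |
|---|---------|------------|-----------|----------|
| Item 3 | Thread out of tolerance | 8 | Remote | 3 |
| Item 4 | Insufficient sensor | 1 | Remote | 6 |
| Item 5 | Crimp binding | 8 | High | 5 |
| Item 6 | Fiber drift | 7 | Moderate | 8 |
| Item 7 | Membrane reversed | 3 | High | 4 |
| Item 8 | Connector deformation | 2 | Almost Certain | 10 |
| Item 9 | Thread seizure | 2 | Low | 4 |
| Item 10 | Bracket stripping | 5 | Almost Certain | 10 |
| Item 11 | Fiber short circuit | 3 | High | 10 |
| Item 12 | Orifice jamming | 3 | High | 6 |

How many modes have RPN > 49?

8

RPN = Severity × Occurrence × Detection:
  Item 3: 3 × 8 × 9 = 216
  Item 4: 6 × 1 × 9 = 54
  Item 5: 5 × 8 × 4 = 160
  Item 6: 8 × 7 × 6 = 336
  Item 7: 4 × 3 × 4 = 48
  Item 8: 10 × 2 × 1 = 20
  Item 9: 4 × 2 × 7 = 56
  Item 10: 10 × 5 × 1 = 50
  Item 11: 10 × 3 × 4 = 120
  Item 12: 6 × 3 × 4 = 72
Modes with RPN > 49: Item 3 (216), Item 4 (54), Item 5 (160), Item 6 (336), Item 9 (56), Item 10 (50), Item 11 (120), Item 12 (72) → 8.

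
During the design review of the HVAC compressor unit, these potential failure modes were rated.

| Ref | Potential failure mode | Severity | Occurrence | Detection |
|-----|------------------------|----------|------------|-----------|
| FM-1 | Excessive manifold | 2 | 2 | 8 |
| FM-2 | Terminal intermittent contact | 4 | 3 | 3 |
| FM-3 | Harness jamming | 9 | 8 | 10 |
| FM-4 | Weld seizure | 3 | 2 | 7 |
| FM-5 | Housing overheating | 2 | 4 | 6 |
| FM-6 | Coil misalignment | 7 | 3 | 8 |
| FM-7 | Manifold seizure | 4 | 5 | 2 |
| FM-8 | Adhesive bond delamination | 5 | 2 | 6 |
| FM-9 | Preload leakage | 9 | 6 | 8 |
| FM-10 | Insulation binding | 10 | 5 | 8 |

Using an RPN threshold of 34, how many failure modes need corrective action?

RPN = Severity × Occurrence × Detection:
  FM-1: 2 × 2 × 8 = 32
  FM-2: 4 × 3 × 3 = 36
  FM-3: 9 × 8 × 10 = 720
  FM-4: 3 × 2 × 7 = 42
  FM-5: 2 × 4 × 6 = 48
  FM-6: 7 × 3 × 8 = 168
  FM-7: 4 × 5 × 2 = 40
  FM-8: 5 × 2 × 6 = 60
  FM-9: 9 × 6 × 8 = 432
  FM-10: 10 × 5 × 8 = 400
Modes with RPN ≥ 34: FM-2 (36), FM-3 (720), FM-4 (42), FM-5 (48), FM-6 (168), FM-7 (40), FM-8 (60), FM-9 (432), FM-10 (400) → 9.

9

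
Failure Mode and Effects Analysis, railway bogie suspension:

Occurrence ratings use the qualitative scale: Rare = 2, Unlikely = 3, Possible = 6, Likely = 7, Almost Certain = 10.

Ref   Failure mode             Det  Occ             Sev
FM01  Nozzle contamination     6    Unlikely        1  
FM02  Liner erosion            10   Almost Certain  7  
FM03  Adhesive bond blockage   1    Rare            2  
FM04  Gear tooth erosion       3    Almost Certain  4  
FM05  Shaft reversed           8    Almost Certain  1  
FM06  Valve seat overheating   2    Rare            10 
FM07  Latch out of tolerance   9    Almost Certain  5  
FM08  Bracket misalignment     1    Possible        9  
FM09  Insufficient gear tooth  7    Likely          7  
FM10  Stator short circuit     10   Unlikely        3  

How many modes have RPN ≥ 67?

RPN = Severity × Occurrence × Detection:
  FM01: 1 × 3 × 6 = 18
  FM02: 7 × 10 × 10 = 700
  FM03: 2 × 2 × 1 = 4
  FM04: 4 × 10 × 3 = 120
  FM05: 1 × 10 × 8 = 80
  FM06: 10 × 2 × 2 = 40
  FM07: 5 × 10 × 9 = 450
  FM08: 9 × 6 × 1 = 54
  FM09: 7 × 7 × 7 = 343
  FM10: 3 × 3 × 10 = 90
Modes with RPN ≥ 67: FM02 (700), FM04 (120), FM05 (80), FM07 (450), FM09 (343), FM10 (90) → 6.

6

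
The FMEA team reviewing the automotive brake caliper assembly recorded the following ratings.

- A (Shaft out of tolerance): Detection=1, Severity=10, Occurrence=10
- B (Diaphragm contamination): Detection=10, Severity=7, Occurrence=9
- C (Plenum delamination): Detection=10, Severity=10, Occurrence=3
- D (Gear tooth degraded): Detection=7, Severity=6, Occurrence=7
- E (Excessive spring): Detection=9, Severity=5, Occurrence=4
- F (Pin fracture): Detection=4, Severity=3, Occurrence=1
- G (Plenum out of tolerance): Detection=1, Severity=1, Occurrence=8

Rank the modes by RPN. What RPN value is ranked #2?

300

RPN = Severity × Occurrence × Detection:
  A: 10 × 10 × 1 = 100
  B: 7 × 9 × 10 = 630
  C: 10 × 3 × 10 = 300
  D: 6 × 7 × 7 = 294
  E: 5 × 4 × 9 = 180
  F: 3 × 1 × 4 = 12
  G: 1 × 8 × 1 = 8
Sorted descending: 630, 300, 294, 180, 100, 12, 8.
The second-highest RPN is 300 (C).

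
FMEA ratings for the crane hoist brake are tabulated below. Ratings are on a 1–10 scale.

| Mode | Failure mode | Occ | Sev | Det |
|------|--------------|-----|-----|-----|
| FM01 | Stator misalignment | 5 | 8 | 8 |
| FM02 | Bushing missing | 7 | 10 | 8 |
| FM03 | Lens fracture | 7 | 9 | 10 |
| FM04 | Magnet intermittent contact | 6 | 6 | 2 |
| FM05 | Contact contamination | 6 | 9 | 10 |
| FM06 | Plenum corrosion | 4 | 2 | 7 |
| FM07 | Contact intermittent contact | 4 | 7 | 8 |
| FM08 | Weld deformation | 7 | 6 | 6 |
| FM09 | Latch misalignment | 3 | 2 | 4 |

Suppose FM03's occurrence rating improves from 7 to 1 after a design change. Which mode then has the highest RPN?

FM02

RPN = Severity × Occurrence × Detection:
  FM01: 8 × 5 × 8 = 320
  FM02: 10 × 7 × 8 = 560
  FM03: 9 × 7 × 10 = 630
  FM04: 6 × 6 × 2 = 72
  FM05: 9 × 6 × 10 = 540
  FM06: 2 × 4 × 7 = 56
  FM07: 7 × 4 × 8 = 224
  FM08: 6 × 7 × 6 = 252
  FM09: 2 × 3 × 4 = 24
After action: FM03 → 9 × 1 × 10 = 90.
Revised RPNs: FM02=560, FM05=540, FM01=320, FM08=252, FM07=224, FM03=90, FM04=72, FM06=56, FM09=24.
Highest is now FM02 (560).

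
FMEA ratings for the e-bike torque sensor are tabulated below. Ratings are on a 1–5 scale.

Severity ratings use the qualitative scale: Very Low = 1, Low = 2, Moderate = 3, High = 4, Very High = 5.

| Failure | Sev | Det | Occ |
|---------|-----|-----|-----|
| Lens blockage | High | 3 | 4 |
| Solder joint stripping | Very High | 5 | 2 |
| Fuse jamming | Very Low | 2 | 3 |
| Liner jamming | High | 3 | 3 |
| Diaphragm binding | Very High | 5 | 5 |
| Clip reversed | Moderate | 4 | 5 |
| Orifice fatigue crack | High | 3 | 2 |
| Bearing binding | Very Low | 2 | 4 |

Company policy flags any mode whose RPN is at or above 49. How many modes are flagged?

RPN = Severity × Occurrence × Detection:
  Lens blockage: 4 × 4 × 3 = 48
  Solder joint stripping: 5 × 2 × 5 = 50
  Fuse jamming: 1 × 3 × 2 = 6
  Liner jamming: 4 × 3 × 3 = 36
  Diaphragm binding: 5 × 5 × 5 = 125
  Clip reversed: 3 × 5 × 4 = 60
  Orifice fatigue crack: 4 × 2 × 3 = 24
  Bearing binding: 1 × 4 × 2 = 8
Modes with RPN ≥ 49: Solder joint stripping (50), Diaphragm binding (125), Clip reversed (60) → 3.

3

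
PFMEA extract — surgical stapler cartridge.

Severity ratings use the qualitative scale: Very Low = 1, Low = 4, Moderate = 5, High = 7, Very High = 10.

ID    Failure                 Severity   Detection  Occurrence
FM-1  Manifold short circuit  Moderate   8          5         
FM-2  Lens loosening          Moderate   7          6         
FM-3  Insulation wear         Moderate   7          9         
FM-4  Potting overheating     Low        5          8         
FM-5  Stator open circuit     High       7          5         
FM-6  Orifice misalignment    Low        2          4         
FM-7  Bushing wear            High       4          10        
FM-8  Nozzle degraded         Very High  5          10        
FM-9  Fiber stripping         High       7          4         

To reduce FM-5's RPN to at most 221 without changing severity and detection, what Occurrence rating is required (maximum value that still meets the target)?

4

FM-5: S=7, O=5, D=7 → current RPN = 245.
Fixed product = 49. Need 49 × O ≤ 221, so O ≤ 221/49 = 4.51.
Maximum integer Occurrence rating = 4 (gives RPN 196; O=5 would give 245 > 221).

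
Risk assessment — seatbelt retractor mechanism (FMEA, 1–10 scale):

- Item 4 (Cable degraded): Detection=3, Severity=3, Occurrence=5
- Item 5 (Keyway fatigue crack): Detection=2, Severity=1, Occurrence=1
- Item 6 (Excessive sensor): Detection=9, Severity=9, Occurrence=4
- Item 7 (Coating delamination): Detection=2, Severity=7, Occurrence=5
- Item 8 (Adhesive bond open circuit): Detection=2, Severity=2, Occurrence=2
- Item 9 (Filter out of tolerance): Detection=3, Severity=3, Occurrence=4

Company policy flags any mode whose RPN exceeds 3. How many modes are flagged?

5

RPN = Severity × Occurrence × Detection:
  Item 4: 3 × 5 × 3 = 45
  Item 5: 1 × 1 × 2 = 2
  Item 6: 9 × 4 × 9 = 324
  Item 7: 7 × 5 × 2 = 70
  Item 8: 2 × 2 × 2 = 8
  Item 9: 3 × 4 × 3 = 36
Modes with RPN > 3: Item 4 (45), Item 6 (324), Item 7 (70), Item 8 (8), Item 9 (36) → 5.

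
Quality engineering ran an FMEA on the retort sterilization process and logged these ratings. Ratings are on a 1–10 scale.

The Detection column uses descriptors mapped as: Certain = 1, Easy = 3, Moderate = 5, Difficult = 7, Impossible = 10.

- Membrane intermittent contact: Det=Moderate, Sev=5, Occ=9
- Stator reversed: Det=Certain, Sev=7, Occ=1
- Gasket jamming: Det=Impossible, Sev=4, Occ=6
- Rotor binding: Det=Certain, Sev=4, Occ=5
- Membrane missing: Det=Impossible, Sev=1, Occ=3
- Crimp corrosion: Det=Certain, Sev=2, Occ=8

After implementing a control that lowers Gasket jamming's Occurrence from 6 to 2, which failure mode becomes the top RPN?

Membrane intermittent contact

RPN = Severity × Occurrence × Detection:
  Membrane intermittent contact: 5 × 9 × 5 = 225
  Stator reversed: 7 × 1 × 1 = 7
  Gasket jamming: 4 × 6 × 10 = 240
  Rotor binding: 4 × 5 × 1 = 20
  Membrane missing: 1 × 3 × 10 = 30
  Crimp corrosion: 2 × 8 × 1 = 16
After action: Gasket jamming → 4 × 2 × 10 = 80.
Revised RPNs: Membrane intermittent contact=225, Gasket jamming=80, Membrane missing=30, Rotor binding=20, Crimp corrosion=16, Stator reversed=7.
Highest is now Membrane intermittent contact (225).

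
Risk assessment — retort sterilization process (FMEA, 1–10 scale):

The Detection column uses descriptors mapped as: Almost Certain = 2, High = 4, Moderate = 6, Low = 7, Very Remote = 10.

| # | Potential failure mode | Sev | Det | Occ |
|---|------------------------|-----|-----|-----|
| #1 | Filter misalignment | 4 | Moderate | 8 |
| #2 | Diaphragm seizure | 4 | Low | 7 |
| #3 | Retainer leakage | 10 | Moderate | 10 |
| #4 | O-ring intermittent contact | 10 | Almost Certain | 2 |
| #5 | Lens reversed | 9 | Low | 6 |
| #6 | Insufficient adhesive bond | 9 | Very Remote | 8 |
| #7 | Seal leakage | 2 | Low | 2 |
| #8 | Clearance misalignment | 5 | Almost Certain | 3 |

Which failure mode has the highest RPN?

#6

RPN = Severity × Occurrence × Detection:
  #1: 4 × 8 × 6 = 192
  #2: 4 × 7 × 7 = 196
  #3: 10 × 10 × 6 = 600
  #4: 10 × 2 × 2 = 40
  #5: 9 × 6 × 7 = 378
  #6: 9 × 8 × 10 = 720
  #7: 2 × 2 × 7 = 28
  #8: 5 × 3 × 2 = 30
Highest RPN is 720 → #6.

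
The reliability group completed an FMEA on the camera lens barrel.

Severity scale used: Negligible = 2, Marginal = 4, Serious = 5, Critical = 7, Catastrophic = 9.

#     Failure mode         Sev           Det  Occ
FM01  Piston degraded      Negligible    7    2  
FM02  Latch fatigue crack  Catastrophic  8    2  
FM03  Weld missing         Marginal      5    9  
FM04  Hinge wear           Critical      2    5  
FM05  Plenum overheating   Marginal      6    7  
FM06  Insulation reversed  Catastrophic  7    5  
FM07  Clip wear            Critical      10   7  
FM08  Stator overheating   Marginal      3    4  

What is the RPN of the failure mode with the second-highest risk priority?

RPN = Severity × Occurrence × Detection:
  FM01: 2 × 2 × 7 = 28
  FM02: 9 × 2 × 8 = 144
  FM03: 4 × 9 × 5 = 180
  FM04: 7 × 5 × 2 = 70
  FM05: 4 × 7 × 6 = 168
  FM06: 9 × 5 × 7 = 315
  FM07: 7 × 7 × 10 = 490
  FM08: 4 × 4 × 3 = 48
Sorted descending: 490, 315, 180, 168, 144, 70, 48, 28.
The second-highest RPN is 315 (FM06).

315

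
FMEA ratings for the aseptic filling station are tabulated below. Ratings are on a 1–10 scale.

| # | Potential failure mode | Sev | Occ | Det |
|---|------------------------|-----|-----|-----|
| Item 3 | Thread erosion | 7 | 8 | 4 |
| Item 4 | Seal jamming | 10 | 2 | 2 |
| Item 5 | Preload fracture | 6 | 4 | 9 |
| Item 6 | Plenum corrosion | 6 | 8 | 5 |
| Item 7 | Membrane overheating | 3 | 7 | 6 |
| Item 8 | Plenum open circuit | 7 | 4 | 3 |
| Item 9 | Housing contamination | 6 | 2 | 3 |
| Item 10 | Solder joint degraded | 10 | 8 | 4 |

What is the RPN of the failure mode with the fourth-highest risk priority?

RPN = Severity × Occurrence × Detection:
  Item 3: 7 × 8 × 4 = 224
  Item 4: 10 × 2 × 2 = 40
  Item 5: 6 × 4 × 9 = 216
  Item 6: 6 × 8 × 5 = 240
  Item 7: 3 × 7 × 6 = 126
  Item 8: 7 × 4 × 3 = 84
  Item 9: 6 × 2 × 3 = 36
  Item 10: 10 × 8 × 4 = 320
Sorted descending: 320, 240, 224, 216, 126, 84, 40, 36.
The fourth-highest RPN is 216 (Item 5).

216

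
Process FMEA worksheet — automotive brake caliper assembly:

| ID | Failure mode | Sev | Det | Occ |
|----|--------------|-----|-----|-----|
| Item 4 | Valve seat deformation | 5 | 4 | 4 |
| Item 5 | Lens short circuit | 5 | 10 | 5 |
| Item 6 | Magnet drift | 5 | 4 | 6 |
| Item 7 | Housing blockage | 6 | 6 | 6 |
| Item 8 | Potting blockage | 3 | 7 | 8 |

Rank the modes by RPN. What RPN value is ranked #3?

168

RPN = Severity × Occurrence × Detection:
  Item 4: 5 × 4 × 4 = 80
  Item 5: 5 × 5 × 10 = 250
  Item 6: 5 × 6 × 4 = 120
  Item 7: 6 × 6 × 6 = 216
  Item 8: 3 × 8 × 7 = 168
Sorted descending: 250, 216, 168, 120, 80.
The third-highest RPN is 168 (Item 8).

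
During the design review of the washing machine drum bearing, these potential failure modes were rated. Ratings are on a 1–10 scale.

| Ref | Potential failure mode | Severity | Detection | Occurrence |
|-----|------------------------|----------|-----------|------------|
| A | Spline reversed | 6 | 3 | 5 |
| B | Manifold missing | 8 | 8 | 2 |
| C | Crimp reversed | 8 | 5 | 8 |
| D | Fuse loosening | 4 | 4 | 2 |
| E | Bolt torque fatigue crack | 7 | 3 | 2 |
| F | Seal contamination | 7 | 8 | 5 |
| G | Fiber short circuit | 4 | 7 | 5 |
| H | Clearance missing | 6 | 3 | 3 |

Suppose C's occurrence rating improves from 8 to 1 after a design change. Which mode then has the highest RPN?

RPN = Severity × Occurrence × Detection:
  A: 6 × 5 × 3 = 90
  B: 8 × 2 × 8 = 128
  C: 8 × 8 × 5 = 320
  D: 4 × 2 × 4 = 32
  E: 7 × 2 × 3 = 42
  F: 7 × 5 × 8 = 280
  G: 4 × 5 × 7 = 140
  H: 6 × 3 × 3 = 54
After action: C → 8 × 1 × 5 = 40.
Revised RPNs: F=280, G=140, B=128, A=90, H=54, E=42, C=40, D=32.
Highest is now F (280).

F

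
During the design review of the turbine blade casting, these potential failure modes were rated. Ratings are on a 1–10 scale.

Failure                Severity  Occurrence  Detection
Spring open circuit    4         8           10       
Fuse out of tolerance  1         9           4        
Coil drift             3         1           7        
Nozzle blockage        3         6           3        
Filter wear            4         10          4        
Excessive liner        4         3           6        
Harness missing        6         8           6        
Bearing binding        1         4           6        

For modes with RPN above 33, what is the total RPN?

RPN = Severity × Occurrence × Detection:
  Spring open circuit: 4 × 8 × 10 = 320
  Fuse out of tolerance: 1 × 9 × 4 = 36
  Coil drift: 3 × 1 × 7 = 21
  Nozzle blockage: 3 × 6 × 3 = 54
  Filter wear: 4 × 10 × 4 = 160
  Excessive liner: 4 × 3 × 6 = 72
  Harness missing: 6 × 8 × 6 = 288
  Bearing binding: 1 × 4 × 6 = 24
RPN > 33: Spring open circuit (320), Fuse out of tolerance (36), Nozzle blockage (54), Filter wear (160), Excessive liner (72), Harness missing (288).
Sum: 320 + 36 + 54 + 160 + 72 + 288 = 930.

930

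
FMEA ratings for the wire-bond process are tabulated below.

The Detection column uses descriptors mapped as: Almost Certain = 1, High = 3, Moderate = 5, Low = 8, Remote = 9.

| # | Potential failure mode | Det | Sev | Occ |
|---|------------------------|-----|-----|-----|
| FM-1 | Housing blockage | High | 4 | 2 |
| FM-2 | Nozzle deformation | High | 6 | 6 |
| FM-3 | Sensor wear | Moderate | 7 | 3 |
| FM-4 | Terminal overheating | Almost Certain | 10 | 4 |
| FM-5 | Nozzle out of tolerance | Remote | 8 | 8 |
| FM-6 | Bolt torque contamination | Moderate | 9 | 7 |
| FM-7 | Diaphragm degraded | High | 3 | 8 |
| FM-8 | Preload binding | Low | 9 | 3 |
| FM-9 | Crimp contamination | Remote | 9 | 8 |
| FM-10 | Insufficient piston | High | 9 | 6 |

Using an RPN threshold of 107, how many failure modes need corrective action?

6

RPN = Severity × Occurrence × Detection:
  FM-1: 4 × 2 × 3 = 24
  FM-2: 6 × 6 × 3 = 108
  FM-3: 7 × 3 × 5 = 105
  FM-4: 10 × 4 × 1 = 40
  FM-5: 8 × 8 × 9 = 576
  FM-6: 9 × 7 × 5 = 315
  FM-7: 3 × 8 × 3 = 72
  FM-8: 9 × 3 × 8 = 216
  FM-9: 9 × 8 × 9 = 648
  FM-10: 9 × 6 × 3 = 162
Modes with RPN ≥ 107: FM-2 (108), FM-5 (576), FM-6 (315), FM-8 (216), FM-9 (648), FM-10 (162) → 6.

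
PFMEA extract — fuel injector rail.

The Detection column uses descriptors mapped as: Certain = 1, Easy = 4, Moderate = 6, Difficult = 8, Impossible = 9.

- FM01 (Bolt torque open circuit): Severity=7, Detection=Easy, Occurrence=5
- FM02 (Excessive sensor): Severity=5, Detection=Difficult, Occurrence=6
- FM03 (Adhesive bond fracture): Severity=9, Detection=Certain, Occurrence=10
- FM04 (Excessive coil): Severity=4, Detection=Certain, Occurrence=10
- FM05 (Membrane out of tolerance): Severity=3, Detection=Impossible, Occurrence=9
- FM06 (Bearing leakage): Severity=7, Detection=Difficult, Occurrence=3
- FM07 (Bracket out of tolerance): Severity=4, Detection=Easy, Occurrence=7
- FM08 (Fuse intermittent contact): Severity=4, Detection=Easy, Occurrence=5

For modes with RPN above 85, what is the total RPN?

RPN = Severity × Occurrence × Detection:
  FM01: 7 × 5 × 4 = 140
  FM02: 5 × 6 × 8 = 240
  FM03: 9 × 10 × 1 = 90
  FM04: 4 × 10 × 1 = 40
  FM05: 3 × 9 × 9 = 243
  FM06: 7 × 3 × 8 = 168
  FM07: 4 × 7 × 4 = 112
  FM08: 4 × 5 × 4 = 80
RPN > 85: FM01 (140), FM02 (240), FM03 (90), FM05 (243), FM06 (168), FM07 (112).
Sum: 140 + 240 + 90 + 243 + 168 + 112 = 993.

993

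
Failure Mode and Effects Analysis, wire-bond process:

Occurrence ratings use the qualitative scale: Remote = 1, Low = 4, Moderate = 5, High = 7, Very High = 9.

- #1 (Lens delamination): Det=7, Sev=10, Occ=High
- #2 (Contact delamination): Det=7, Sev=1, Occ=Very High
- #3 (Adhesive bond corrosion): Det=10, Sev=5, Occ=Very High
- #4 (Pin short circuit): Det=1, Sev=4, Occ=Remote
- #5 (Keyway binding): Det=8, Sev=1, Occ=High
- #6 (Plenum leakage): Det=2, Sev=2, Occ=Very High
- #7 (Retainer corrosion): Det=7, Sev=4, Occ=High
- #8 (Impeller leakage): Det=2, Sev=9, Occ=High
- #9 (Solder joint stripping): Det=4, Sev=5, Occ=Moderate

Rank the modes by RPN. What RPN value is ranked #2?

RPN = Severity × Occurrence × Detection:
  #1: 10 × 7 × 7 = 490
  #2: 1 × 9 × 7 = 63
  #3: 5 × 9 × 10 = 450
  #4: 4 × 1 × 1 = 4
  #5: 1 × 7 × 8 = 56
  #6: 2 × 9 × 2 = 36
  #7: 4 × 7 × 7 = 196
  #8: 9 × 7 × 2 = 126
  #9: 5 × 5 × 4 = 100
Sorted descending: 490, 450, 196, 126, 100, 63, 56, 36, 4.
The second-highest RPN is 450 (#3).

450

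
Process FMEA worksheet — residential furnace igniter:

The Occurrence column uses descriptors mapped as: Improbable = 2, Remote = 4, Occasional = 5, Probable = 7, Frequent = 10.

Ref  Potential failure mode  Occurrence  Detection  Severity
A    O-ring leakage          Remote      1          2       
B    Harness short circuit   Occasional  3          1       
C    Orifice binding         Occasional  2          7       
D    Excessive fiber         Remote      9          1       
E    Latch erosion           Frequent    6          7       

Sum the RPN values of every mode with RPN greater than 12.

RPN = Severity × Occurrence × Detection:
  A: 2 × 4 × 1 = 8
  B: 1 × 5 × 3 = 15
  C: 7 × 5 × 2 = 70
  D: 1 × 4 × 9 = 36
  E: 7 × 10 × 6 = 420
RPN > 12: B (15), C (70), D (36), E (420).
Sum: 15 + 70 + 36 + 420 = 541.

541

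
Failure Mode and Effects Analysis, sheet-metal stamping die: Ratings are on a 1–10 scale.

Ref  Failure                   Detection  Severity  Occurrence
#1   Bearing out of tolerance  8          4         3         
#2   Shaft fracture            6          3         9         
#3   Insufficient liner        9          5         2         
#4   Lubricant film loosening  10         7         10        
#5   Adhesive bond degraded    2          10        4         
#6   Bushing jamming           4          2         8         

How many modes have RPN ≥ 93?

RPN = Severity × Occurrence × Detection:
  #1: 4 × 3 × 8 = 96
  #2: 3 × 9 × 6 = 162
  #3: 5 × 2 × 9 = 90
  #4: 7 × 10 × 10 = 700
  #5: 10 × 4 × 2 = 80
  #6: 2 × 8 × 4 = 64
Modes with RPN ≥ 93: #1 (96), #2 (162), #4 (700) → 3.

3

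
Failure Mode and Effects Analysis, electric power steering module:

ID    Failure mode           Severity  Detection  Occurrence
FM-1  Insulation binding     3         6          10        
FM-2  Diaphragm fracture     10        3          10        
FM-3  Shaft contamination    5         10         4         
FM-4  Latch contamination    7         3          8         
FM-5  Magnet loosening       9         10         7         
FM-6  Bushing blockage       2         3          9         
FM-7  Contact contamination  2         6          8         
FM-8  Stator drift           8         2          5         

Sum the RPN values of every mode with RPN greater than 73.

1654

RPN = Severity × Occurrence × Detection:
  FM-1: 3 × 10 × 6 = 180
  FM-2: 10 × 10 × 3 = 300
  FM-3: 5 × 4 × 10 = 200
  FM-4: 7 × 8 × 3 = 168
  FM-5: 9 × 7 × 10 = 630
  FM-6: 2 × 9 × 3 = 54
  FM-7: 2 × 8 × 6 = 96
  FM-8: 8 × 5 × 2 = 80
RPN > 73: FM-1 (180), FM-2 (300), FM-3 (200), FM-4 (168), FM-5 (630), FM-7 (96), FM-8 (80).
Sum: 180 + 300 + 200 + 168 + 630 + 96 + 80 = 1654.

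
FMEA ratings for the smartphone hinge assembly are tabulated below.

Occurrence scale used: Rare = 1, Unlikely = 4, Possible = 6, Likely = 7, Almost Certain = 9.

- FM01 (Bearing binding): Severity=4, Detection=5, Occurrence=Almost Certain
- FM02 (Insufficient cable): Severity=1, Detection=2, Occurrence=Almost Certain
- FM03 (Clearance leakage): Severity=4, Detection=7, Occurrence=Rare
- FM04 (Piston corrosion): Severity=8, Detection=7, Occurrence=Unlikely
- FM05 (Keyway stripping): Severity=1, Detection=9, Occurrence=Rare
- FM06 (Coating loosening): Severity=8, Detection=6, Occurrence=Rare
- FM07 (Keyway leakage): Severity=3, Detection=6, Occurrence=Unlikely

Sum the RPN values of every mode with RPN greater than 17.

RPN = Severity × Occurrence × Detection:
  FM01: 4 × 9 × 5 = 180
  FM02: 1 × 9 × 2 = 18
  FM03: 4 × 1 × 7 = 28
  FM04: 8 × 4 × 7 = 224
  FM05: 1 × 1 × 9 = 9
  FM06: 8 × 1 × 6 = 48
  FM07: 3 × 4 × 6 = 72
RPN > 17: FM01 (180), FM02 (18), FM03 (28), FM04 (224), FM06 (48), FM07 (72).
Sum: 180 + 18 + 28 + 224 + 48 + 72 = 570.

570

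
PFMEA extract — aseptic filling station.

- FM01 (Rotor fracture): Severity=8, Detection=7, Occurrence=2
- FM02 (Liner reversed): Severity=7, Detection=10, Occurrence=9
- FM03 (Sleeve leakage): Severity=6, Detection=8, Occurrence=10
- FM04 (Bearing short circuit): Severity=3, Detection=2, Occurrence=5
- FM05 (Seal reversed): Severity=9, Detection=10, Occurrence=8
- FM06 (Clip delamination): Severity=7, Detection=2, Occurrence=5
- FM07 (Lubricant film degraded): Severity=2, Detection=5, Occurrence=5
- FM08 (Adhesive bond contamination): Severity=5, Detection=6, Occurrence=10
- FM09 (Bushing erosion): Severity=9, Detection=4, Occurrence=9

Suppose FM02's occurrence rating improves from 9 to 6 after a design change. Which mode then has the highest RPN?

RPN = Severity × Occurrence × Detection:
  FM01: 8 × 2 × 7 = 112
  FM02: 7 × 9 × 10 = 630
  FM03: 6 × 10 × 8 = 480
  FM04: 3 × 5 × 2 = 30
  FM05: 9 × 8 × 10 = 720
  FM06: 7 × 5 × 2 = 70
  FM07: 2 × 5 × 5 = 50
  FM08: 5 × 10 × 6 = 300
  FM09: 9 × 9 × 4 = 324
After action: FM02 → 7 × 6 × 10 = 420.
Revised RPNs: FM05=720, FM03=480, FM02=420, FM09=324, FM08=300, FM01=112, FM06=70, FM07=50, FM04=30.
Highest is now FM05 (720).

FM05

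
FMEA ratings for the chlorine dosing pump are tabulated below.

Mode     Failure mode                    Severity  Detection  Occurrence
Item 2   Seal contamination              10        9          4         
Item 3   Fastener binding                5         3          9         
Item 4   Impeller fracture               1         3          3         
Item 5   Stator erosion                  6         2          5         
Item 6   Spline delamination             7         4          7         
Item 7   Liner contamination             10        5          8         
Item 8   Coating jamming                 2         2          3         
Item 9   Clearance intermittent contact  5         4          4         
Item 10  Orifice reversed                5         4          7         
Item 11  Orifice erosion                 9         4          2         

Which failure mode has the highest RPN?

Item 7

RPN = Severity × Occurrence × Detection:
  Item 2: 10 × 4 × 9 = 360
  Item 3: 5 × 9 × 3 = 135
  Item 4: 1 × 3 × 3 = 9
  Item 5: 6 × 5 × 2 = 60
  Item 6: 7 × 7 × 4 = 196
  Item 7: 10 × 8 × 5 = 400
  Item 8: 2 × 3 × 2 = 12
  Item 9: 5 × 4 × 4 = 80
  Item 10: 5 × 7 × 4 = 140
  Item 11: 9 × 2 × 4 = 72
Highest RPN is 400 → Item 7.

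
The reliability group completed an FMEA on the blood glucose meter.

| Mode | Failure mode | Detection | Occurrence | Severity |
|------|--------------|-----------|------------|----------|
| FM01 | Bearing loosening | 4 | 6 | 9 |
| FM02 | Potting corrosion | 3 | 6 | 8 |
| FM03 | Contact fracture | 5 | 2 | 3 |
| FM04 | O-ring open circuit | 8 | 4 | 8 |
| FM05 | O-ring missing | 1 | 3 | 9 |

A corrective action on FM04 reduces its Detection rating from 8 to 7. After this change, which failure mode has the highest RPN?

RPN = Severity × Occurrence × Detection:
  FM01: 9 × 6 × 4 = 216
  FM02: 8 × 6 × 3 = 144
  FM03: 3 × 2 × 5 = 30
  FM04: 8 × 4 × 8 = 256
  FM05: 9 × 3 × 1 = 27
After action: FM04 → 8 × 4 × 7 = 224.
Revised RPNs: FM04=224, FM01=216, FM02=144, FM03=30, FM05=27.
Highest is now FM04 (224).

FM04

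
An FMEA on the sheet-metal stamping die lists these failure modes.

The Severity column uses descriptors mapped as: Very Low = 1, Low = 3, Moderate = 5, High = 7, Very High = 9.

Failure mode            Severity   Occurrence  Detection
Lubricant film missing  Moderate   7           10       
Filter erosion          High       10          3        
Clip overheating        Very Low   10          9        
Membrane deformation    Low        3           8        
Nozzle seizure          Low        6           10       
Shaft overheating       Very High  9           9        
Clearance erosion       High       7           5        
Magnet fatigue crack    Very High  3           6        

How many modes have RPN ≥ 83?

RPN = Severity × Occurrence × Detection:
  Lubricant film missing: 5 × 7 × 10 = 350
  Filter erosion: 7 × 10 × 3 = 210
  Clip overheating: 1 × 10 × 9 = 90
  Membrane deformation: 3 × 3 × 8 = 72
  Nozzle seizure: 3 × 6 × 10 = 180
  Shaft overheating: 9 × 9 × 9 = 729
  Clearance erosion: 7 × 7 × 5 = 245
  Magnet fatigue crack: 9 × 3 × 6 = 162
Modes with RPN ≥ 83: Lubricant film missing (350), Filter erosion (210), Clip overheating (90), Nozzle seizure (180), Shaft overheating (729), Clearance erosion (245), Magnet fatigue crack (162) → 7.

7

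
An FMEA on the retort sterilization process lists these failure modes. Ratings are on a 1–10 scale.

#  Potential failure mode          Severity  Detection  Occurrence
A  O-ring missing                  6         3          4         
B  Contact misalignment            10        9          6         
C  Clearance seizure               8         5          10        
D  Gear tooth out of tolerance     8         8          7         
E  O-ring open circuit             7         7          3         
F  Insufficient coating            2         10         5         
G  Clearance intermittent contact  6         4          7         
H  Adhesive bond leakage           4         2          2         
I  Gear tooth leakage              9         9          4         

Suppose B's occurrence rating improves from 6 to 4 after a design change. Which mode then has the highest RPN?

RPN = Severity × Occurrence × Detection:
  A: 6 × 4 × 3 = 72
  B: 10 × 6 × 9 = 540
  C: 8 × 10 × 5 = 400
  D: 8 × 7 × 8 = 448
  E: 7 × 3 × 7 = 147
  F: 2 × 5 × 10 = 100
  G: 6 × 7 × 4 = 168
  H: 4 × 2 × 2 = 16
  I: 9 × 4 × 9 = 324
After action: B → 10 × 4 × 9 = 360.
Revised RPNs: D=448, C=400, B=360, I=324, G=168, E=147, F=100, A=72, H=16.
Highest is now D (448).

D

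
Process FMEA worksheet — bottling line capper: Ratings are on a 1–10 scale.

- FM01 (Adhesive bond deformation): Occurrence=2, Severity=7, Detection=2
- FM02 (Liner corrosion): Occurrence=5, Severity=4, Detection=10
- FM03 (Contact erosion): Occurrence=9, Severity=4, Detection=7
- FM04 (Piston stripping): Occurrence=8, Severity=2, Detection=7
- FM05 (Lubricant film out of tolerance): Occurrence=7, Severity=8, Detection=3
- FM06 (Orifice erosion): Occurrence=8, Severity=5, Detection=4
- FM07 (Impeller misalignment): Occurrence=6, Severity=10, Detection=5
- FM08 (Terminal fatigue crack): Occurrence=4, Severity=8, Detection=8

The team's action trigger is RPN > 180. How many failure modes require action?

RPN = Severity × Occurrence × Detection:
  FM01: 7 × 2 × 2 = 28
  FM02: 4 × 5 × 10 = 200
  FM03: 4 × 9 × 7 = 252
  FM04: 2 × 8 × 7 = 112
  FM05: 8 × 7 × 3 = 168
  FM06: 5 × 8 × 4 = 160
  FM07: 10 × 6 × 5 = 300
  FM08: 8 × 4 × 8 = 256
Modes with RPN > 180: FM02 (200), FM03 (252), FM07 (300), FM08 (256) → 4.

4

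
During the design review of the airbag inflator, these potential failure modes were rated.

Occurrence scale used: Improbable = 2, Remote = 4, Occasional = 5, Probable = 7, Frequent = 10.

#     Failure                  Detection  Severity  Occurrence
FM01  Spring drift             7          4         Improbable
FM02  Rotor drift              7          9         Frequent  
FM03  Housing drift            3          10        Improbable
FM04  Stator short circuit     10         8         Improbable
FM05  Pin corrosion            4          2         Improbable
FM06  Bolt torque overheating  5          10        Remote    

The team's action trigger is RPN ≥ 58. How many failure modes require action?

RPN = Severity × Occurrence × Detection:
  FM01: 4 × 2 × 7 = 56
  FM02: 9 × 10 × 7 = 630
  FM03: 10 × 2 × 3 = 60
  FM04: 8 × 2 × 10 = 160
  FM05: 2 × 2 × 4 = 16
  FM06: 10 × 4 × 5 = 200
Modes with RPN ≥ 58: FM02 (630), FM03 (60), FM04 (160), FM06 (200) → 4.

4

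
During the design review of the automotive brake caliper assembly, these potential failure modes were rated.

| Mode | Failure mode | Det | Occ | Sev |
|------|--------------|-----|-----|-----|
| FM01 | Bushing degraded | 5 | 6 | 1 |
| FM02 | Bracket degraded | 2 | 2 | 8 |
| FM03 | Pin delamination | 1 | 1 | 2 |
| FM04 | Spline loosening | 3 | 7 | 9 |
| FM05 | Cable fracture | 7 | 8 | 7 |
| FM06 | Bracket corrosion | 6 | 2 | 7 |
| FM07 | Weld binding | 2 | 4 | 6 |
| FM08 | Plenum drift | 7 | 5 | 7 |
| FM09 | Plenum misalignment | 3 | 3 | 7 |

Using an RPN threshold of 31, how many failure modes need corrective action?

7

RPN = Severity × Occurrence × Detection:
  FM01: 1 × 6 × 5 = 30
  FM02: 8 × 2 × 2 = 32
  FM03: 2 × 1 × 1 = 2
  FM04: 9 × 7 × 3 = 189
  FM05: 7 × 8 × 7 = 392
  FM06: 7 × 2 × 6 = 84
  FM07: 6 × 4 × 2 = 48
  FM08: 7 × 5 × 7 = 245
  FM09: 7 × 3 × 3 = 63
Modes with RPN ≥ 31: FM02 (32), FM04 (189), FM05 (392), FM06 (84), FM07 (48), FM08 (245), FM09 (63) → 7.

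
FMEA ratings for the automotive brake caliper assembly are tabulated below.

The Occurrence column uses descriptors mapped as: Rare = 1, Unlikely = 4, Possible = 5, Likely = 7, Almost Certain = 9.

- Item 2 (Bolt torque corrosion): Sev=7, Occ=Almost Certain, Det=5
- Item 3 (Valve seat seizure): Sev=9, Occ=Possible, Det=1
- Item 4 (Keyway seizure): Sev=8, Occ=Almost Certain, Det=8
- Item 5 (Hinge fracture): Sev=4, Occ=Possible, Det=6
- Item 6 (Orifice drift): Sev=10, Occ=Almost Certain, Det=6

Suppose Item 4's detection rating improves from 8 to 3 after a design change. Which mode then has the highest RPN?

RPN = Severity × Occurrence × Detection:
  Item 2: 7 × 9 × 5 = 315
  Item 3: 9 × 5 × 1 = 45
  Item 4: 8 × 9 × 8 = 576
  Item 5: 4 × 5 × 6 = 120
  Item 6: 10 × 9 × 6 = 540
After action: Item 4 → 8 × 9 × 3 = 216.
Revised RPNs: Item 6=540, Item 2=315, Item 4=216, Item 5=120, Item 3=45.
Highest is now Item 6 (540).

Item 6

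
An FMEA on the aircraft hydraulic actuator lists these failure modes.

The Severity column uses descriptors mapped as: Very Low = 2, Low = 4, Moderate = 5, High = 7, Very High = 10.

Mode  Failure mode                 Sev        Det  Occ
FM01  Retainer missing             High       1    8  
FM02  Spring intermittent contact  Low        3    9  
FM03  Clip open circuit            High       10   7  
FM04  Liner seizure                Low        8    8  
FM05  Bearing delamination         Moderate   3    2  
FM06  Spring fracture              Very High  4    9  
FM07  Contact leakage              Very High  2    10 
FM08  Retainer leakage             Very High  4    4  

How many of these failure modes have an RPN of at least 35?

RPN = Severity × Occurrence × Detection:
  FM01: 7 × 8 × 1 = 56
  FM02: 4 × 9 × 3 = 108
  FM03: 7 × 7 × 10 = 490
  FM04: 4 × 8 × 8 = 256
  FM05: 5 × 2 × 3 = 30
  FM06: 10 × 9 × 4 = 360
  FM07: 10 × 10 × 2 = 200
  FM08: 10 × 4 × 4 = 160
Modes with RPN ≥ 35: FM01 (56), FM02 (108), FM03 (490), FM04 (256), FM06 (360), FM07 (200), FM08 (160) → 7.

7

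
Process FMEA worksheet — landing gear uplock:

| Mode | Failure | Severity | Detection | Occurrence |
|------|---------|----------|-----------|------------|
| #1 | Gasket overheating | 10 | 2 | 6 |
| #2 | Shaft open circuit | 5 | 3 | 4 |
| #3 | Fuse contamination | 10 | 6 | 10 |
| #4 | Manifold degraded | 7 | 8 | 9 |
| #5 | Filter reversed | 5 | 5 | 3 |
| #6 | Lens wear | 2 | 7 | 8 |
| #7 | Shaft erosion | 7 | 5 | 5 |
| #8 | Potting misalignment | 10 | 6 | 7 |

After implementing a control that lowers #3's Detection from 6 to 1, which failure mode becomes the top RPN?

#4

RPN = Severity × Occurrence × Detection:
  #1: 10 × 6 × 2 = 120
  #2: 5 × 4 × 3 = 60
  #3: 10 × 10 × 6 = 600
  #4: 7 × 9 × 8 = 504
  #5: 5 × 3 × 5 = 75
  #6: 2 × 8 × 7 = 112
  #7: 7 × 5 × 5 = 175
  #8: 10 × 7 × 6 = 420
After action: #3 → 10 × 10 × 1 = 100.
Revised RPNs: #4=504, #8=420, #7=175, #1=120, #6=112, #3=100, #5=75, #2=60.
Highest is now #4 (504).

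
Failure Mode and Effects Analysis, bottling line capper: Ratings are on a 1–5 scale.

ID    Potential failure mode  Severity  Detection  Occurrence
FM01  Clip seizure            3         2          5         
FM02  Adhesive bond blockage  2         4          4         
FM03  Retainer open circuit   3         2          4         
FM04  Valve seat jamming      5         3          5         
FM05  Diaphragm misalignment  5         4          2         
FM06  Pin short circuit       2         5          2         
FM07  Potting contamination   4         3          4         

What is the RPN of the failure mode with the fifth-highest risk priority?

30

RPN = Severity × Occurrence × Detection:
  FM01: 3 × 5 × 2 = 30
  FM02: 2 × 4 × 4 = 32
  FM03: 3 × 4 × 2 = 24
  FM04: 5 × 5 × 3 = 75
  FM05: 5 × 2 × 4 = 40
  FM06: 2 × 2 × 5 = 20
  FM07: 4 × 4 × 3 = 48
Sorted descending: 75, 48, 40, 32, 30, 24, 20.
The fifth-highest RPN is 30 (FM01).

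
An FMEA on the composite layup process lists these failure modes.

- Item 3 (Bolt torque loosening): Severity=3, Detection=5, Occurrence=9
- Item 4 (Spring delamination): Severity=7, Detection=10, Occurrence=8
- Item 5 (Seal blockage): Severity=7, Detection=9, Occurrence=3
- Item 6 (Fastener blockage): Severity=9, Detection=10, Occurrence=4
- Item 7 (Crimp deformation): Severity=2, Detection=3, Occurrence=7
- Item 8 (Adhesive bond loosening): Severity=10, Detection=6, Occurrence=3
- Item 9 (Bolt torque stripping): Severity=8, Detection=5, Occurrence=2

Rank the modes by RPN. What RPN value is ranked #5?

135

RPN = Severity × Occurrence × Detection:
  Item 3: 3 × 9 × 5 = 135
  Item 4: 7 × 8 × 10 = 560
  Item 5: 7 × 3 × 9 = 189
  Item 6: 9 × 4 × 10 = 360
  Item 7: 2 × 7 × 3 = 42
  Item 8: 10 × 3 × 6 = 180
  Item 9: 8 × 2 × 5 = 80
Sorted descending: 560, 360, 189, 180, 135, 80, 42.
The fifth-highest RPN is 135 (Item 3).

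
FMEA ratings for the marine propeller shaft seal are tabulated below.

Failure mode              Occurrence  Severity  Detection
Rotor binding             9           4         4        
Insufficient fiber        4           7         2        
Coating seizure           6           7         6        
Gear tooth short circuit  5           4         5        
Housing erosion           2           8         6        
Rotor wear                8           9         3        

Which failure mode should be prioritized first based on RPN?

Coating seizure

RPN = Severity × Occurrence × Detection:
  Rotor binding: 4 × 9 × 4 = 144
  Insufficient fiber: 7 × 4 × 2 = 56
  Coating seizure: 7 × 6 × 6 = 252
  Gear tooth short circuit: 4 × 5 × 5 = 100
  Housing erosion: 8 × 2 × 6 = 96
  Rotor wear: 9 × 8 × 3 = 216
Highest RPN is 252 → Coating seizure.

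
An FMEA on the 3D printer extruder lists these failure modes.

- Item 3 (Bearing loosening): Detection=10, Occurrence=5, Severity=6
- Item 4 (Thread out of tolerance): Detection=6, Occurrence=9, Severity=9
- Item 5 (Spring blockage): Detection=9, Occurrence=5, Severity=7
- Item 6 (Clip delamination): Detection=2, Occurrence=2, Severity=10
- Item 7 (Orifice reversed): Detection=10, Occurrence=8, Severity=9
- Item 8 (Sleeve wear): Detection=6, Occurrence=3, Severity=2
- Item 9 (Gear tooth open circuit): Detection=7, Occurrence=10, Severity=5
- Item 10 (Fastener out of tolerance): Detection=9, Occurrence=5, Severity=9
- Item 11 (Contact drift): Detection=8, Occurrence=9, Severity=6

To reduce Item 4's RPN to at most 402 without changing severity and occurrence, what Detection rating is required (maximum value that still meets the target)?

Item 4: S=9, O=9, D=6 → current RPN = 486.
Fixed product = 81. Need 81 × D ≤ 402, so D ≤ 402/81 = 4.96.
Maximum integer Detection rating = 4 (gives RPN 324; D=5 would give 405 > 402).

4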